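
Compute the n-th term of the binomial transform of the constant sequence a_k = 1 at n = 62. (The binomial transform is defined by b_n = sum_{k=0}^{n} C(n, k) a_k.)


With a_k = 1 for all k, b_n = sum_{k=0}^{n} C(n, k) = 2^n by the binomial theorem.
For n = 62: 2^62 = 4611686018427387904.

4611686018427387904


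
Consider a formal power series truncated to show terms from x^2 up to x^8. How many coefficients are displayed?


From x^2 to x^8 inclusive, the count is 8 - 2 + 1 = 7.

7


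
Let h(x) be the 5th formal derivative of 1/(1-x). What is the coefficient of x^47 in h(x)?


Differentiating 5 times: d^5/dx^5 [1/(1-x)] = 5!/(1-x)^6.
The expansion 1/(1-x)^6 = sum_{k>=0} C(k+5, 5) x^k, so the coefficient of x^n in 5!/(1-x)^6 is 5! * C(n+5, 5).
For n = 47: 120 * C(52, 5) = 120 * 2598960 = 311875200

311875200


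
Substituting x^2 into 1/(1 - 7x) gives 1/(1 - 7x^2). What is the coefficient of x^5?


Since 1/(1 - 7x^2) only has even powers of x,
the coefficient of x^5 (odd) is 0.

0


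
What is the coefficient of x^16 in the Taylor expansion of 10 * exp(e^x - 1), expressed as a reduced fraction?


exp(e^x - 1) = sum_{k>=0} Bell_k x^k / k!, where Bell_k is the k-th Bell number.
So the coefficient of x^16 is 10 * Bell_16 / 16!.
Computing: Bell_16 = 10480142147 and 16! = 20922789888000, giving
10 * 10480142147/20922789888000 = 10480142147/2092278988800.

10480142147/2092278988800


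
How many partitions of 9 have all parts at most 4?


Using the generating function (1-x)^(-1)(1-x^2)^(-1)...(1-x^4)^(-1),
the coefficient of x^9 counts these restricted partitions.
Result = 18

18


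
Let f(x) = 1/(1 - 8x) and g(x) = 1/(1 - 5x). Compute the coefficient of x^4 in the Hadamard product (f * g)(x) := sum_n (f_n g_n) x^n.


f has coefficients f_k = 8^k and g has coefficients g_k = 5^k, so the Hadamard product has coefficient (f*g)_k = 8^k * 5^k = 40^k.
For k = 4: 40^4 = 2560000.

2560000


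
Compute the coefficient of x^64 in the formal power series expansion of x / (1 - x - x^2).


Let f(x) = sum_{k>=0} a_k x^k. Multiplying f(x) * (1 - x - x^2) = x and matching coefficients gives a_0 = 0, a_1 = 1, and a_k = a_{k-1} + a_{k-2} for k >= 2. These are the Fibonacci numbers F_k.
Iterating from F_0 = 0, F_1 = 1:
F_0=0, F_1=1, F_2=1, F_3=2, F_4=3, F_5=5, F_6=8, F_7=13, F_8=21, F_9=34, ...
F_64 = 10610209857723.

10610209857723


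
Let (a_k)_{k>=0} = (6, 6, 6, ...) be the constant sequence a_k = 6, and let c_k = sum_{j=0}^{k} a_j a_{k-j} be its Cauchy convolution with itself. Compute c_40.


Since a_j = 6 for all j >= 0, the convolution sum becomes
c_k = sum_{j=0}^{k} 6 * 6 = 36 * (k + 1).
Equivalently, the generating function of (a_k) is 6/(1 - x) and its square is 36/(1 - x)^2 = sum_{k>=0} 36(k + 1) x^k.
For k = 40: 36 * 41 = 1476.

1476


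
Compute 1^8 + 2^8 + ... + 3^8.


This power sum has a closed form given by Faulhaber's formula
sum_{k=1}^{m} k^p = (1 / (p + 1)) * sum_{j=0}^{p} C(p + 1, j) B_j m^(p + 1 - j),
but for small m direct computation is fastest:
1 + 256 + 6561 = 6818.

6818


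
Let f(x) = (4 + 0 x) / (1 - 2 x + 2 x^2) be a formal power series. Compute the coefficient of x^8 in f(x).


Write f(x) = sum_{k>=0} a_k x^k. Multiplying both sides by 1 - 2 x + 2 x^2 gives
(1 - 2 x + 2 x^2) sum_{k>=0} a_k x^k = 4 + 0 x.
Matching coefficients:
 x^0: a_0 = 4
 x^1: a_1 - 2 a_0 = 0  =>  a_1 = 2*4 + 0 = 8
 x^k (k >= 2): a_k = 2 a_{k-1} - 2 a_{k-2}.
Iterating: a_2 = 8, a_3 = 0, a_4 = -16, a_5 = -32, a_6 = -32, a_7 = 0, a_8 = 64.
So the coefficient of x^8 is 64.

64


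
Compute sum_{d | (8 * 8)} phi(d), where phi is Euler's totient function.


First, 8 * 8 = 64. One classical identity is sum_{d | n} phi(d) = n (each k in [1, n] has a unique gcd with n, and among the k's with gcd(k, n) = n/d there are phi(d) of them). So the sum equals 64. We also verify directly:
Divisors of 64: 1, 2, 4, 8, 16, 32, 64.
phi values: 1, 1, 2, 4, 8, 16, 32.
Sum = 64.

64


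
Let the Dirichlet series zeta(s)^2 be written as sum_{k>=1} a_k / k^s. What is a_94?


The Dirichlet convolution of the constant function 1 with itself gives (1 * 1)(k) = sum_{d | k} 1 = d(k), the number of positive divisors of k.
Since zeta(s) = sum_{k>=1} 1/k^s, we have zeta(s)^2 = sum_{k>=1} d(k)/k^s, so a_k = d(k).
For k = 94: the divisors are 1, 2, 47, 94.
Count = 4.

4


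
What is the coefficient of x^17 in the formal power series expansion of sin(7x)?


The Maclaurin series is sin(t) = sum_{k>=0} (-1)^k t^(2k+1) / (2k+1)!, so substituting t = 7x, only odd powers of x are nonzero, with coefficient of x^(2k+1) equal to (-1)^k 7^(2k+1) / (2k+1)!.
Write 17 = 2*8 + 1, giving the coefficient (-1)^8 * 7^17 / 17! = 232630513987207/355687428096000 = 4747561509943/7258927104000.

4747561509943/7258927104000


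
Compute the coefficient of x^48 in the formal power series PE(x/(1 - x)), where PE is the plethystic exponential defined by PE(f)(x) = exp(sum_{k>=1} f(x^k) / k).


For f(x) = x/(1 - x) we have
sum_{k>=1} f(x^k) / k = sum_{k>=1} (1/k) * x^k / (1 - x^k) = sum_{k, m >= 1} x^(k m) / k,
which after exponentiating simplifies to
PE(x/(1 - x)) = prod_{k>=1} 1 / (1 - x^k).
This is the generating function for the partition function p(n), so the coefficient of x^48 is p(48).
Computing p(48) by dynamic programming over parts 1, 2, ..., 48: p(48) = 147273.

147273


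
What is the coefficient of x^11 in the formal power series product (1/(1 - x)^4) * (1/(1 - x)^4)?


Combine the factors: (1/(1 - x)^4) * (1/(1 - x)^4) = 1/(1 - x)^8.
Then use 1/(1 - x)^r = sum_{k>=0} C(k + r - 1, r - 1) x^k with r = 8 and k = 11:
C(18, 7) = 31824.

31824


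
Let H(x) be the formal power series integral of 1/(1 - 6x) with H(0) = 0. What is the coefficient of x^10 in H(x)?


1/(1 - 6x) = sum_{k>=0} 6^k x^k. Integrating termwise with H(0) = 0:
H(x) = sum_{k>=0} 6^k x^(k+1) / (k+1) = sum_{m>=1} 6^(m-1) x^m / m.
For m = 10: 6^9/10 = 10077696/10 = 5038848/5.

5038848/5


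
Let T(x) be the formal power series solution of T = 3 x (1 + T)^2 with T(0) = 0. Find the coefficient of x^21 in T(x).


Apply the Lagrange inversion formula: if T = 3 x * phi(T) with phi(t) = (1 + t)^2, then [x^n] T = 3^n * (1/n) [t^(n-1)] phi(t)^n = 3^n * (1/n) [t^(n-1)] (1 + t)^(2n) = 3^n * (1/n) C(2n, n-1).
Using the identity C(2n, n-1) = C(2n, n) * n / (n+1), the unscaled factor equals C(2n, n) / (n+1) = C_n, the n-th Catalan number.
For n = 21: C_21 = C(42, 21) / 22 = 538257874440/22 = 24466267020.
With the 3^21 = 10460353203 factor, the coefficient is 10460353203 * 24466267020 = 255925794588110265060.

255925794588110265060


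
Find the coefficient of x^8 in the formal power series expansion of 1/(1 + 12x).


Write 1/(1 + c x) = 1/(1 - (-c) x) and apply the geometric-series identity
1/(1 - y) = sum_{k>=0} y^k to get 1/(1 + c x) = sum_{k>=0} (-c)^k x^k.
So the coefficient of x^k is (-c)^k = (-1)^k * c^k.
Here c = 12 and k = 8:
(-12)^8 = 1 * 429981696 = 429981696

429981696


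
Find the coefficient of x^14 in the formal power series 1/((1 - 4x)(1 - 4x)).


By partial fractions or Cauchy convolution:
The coefficient equals sum_{k=0}^{14} 4^k * 4^(14-k).
= 4026531840

4026531840


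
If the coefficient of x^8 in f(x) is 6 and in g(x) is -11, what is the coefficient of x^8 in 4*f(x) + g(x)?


Scalar multiplication scales coefficients: 4 * 6 = 24.
Then add the g coefficient: 24 + -11
= 13

13


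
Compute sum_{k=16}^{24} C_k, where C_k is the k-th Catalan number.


C_16 through C_24: 35357670, 129644790, 477638700, 1767263190, 6564120420, 24466267020, 91482563640, 343059613650, 1289904147324
Sum = 35357670 + 129644790 + 477638700 + 1767263190 + 6564120420 + 24466267020 + 91482563640 + 343059613650 + 1289904147324
= 1757886616404

1757886616404


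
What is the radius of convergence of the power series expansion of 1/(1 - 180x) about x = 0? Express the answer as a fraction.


Expanding 1/(1 - 180x) = sum_{k>=0} 180^k x^k, the series converges when |180x| < 1, i.e., |x| < 1/180.
So the radius of convergence is 1/180 = 1/180.

1/180


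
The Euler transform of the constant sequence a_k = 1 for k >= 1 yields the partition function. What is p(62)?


The Euler transform converts the sequence a_k = 1 into the number of integer partitions.
Using the recurrence or dynamic programming:
p(62) = 1300156

1300156


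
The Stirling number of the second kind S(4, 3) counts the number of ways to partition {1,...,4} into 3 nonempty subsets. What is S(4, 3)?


Using the explicit formula S(n,k) = (1/k!) sum_{j=0}^{k} (-1)^(k-j) C(k,j) j^n:
S(4, 3) = 6
Equivalently, S(n,k) is n! times the coefficient of x^n in the EGF (e^x - 1)^k / k!.

6


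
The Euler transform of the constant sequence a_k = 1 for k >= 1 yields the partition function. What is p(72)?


The Euler transform converts the sequence a_k = 1 into the number of integer partitions.
Using the recurrence or dynamic programming:
p(72) = 5392783

5392783


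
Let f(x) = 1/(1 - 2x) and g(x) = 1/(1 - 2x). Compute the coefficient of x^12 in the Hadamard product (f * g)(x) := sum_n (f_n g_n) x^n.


f has coefficients f_k = 2^k and g has coefficients g_k = 2^k, so the Hadamard product has coefficient (f*g)_k = 2^k * 2^k = 4^k.
For k = 12: 4^12 = 16777216.

16777216


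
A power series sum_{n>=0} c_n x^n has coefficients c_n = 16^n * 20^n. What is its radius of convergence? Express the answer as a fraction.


By the root test (Cauchy-Hadamard), the radius is R = 1 / limsup_n |c_n|^(1/n).
Here |c_n|^(1/n) = (16^n * 20^n)^(1/n) = 16 * 20 = 320 for all n.
So R = 1/320 = 1/320.

1/320


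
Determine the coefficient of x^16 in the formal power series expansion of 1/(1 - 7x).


The geometric series identity gives 1/(1 - c x) = sum_{k>=0} c^k x^k, so the coefficient of x^k is c^k.
Here c = 7 and k = 16.
Computing: 7^16 = 33232930569601

33232930569601


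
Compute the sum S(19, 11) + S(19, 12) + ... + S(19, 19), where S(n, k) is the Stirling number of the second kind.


By definition, S(n, k) counts partitions of an n-set into exactly k nonempty blocks.
Computing row n = 19 for k = 11..19:
S(19, k): 129413217791, 23466951300, 2892439160, 243577530, 13916778, 527136, 12597, 171, 1
Sum = 156030642464.

156030642464


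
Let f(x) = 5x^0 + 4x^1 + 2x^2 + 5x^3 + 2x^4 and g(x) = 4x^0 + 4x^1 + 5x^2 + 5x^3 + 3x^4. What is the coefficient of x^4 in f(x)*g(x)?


Cauchy product at x^4:
5*3 + 4*5 + 2*5 + 5*4 + 2*4
= 73

73


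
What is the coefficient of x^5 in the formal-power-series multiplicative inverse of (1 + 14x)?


The inverse is 1/(1 + 14x). Apply the geometric identity 1/(1 - y) = sum_{k>=0} y^k with y = -14x:
1/(1 + 14x) = sum_{k>=0} (-14)^k x^k.
So the coefficient of x^5 is (-14)^5 = -537824.

-537824


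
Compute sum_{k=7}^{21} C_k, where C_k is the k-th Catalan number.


C_7 through C_21: 429, 1430, 4862, 16796, 58786, 208012, 742900, 2674440, 9694845, 35357670, 129644790, 477638700, 1767263190, 6564120420, 24466267020
Sum = 429 + 1430 + 4862 + 16796 + 58786 + 208012 + 742900 + 2674440 + 9694845 + 35357670 + 129644790 + 477638700 + 1767263190 + 6564120420 + 24466267020
= 33453694290

33453694290


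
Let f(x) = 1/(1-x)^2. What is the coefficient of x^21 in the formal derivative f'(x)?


Differentiate: d/dx [ 1/(1-x)^r ] = r / (1-x)^(r+1).
Here r = 2, so f'(x) = 2 / (1-x)^3.
The expansion of 1/(1-x)^(r+1) has coefficient of x^n equal to C(n+r, r).
So the coefficient of x^21 in f'(x) is
2 * C(23, 2) = 2 * 253 = 506

506


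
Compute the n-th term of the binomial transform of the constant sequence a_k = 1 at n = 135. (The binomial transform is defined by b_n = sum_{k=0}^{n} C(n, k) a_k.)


With a_k = 1 for all k, b_n = sum_{k=0}^{n} C(n, k) = 2^n by the binomial theorem.
For n = 135: 2^135 = 43556142965880123323311949751266331066368.

43556142965880123323311949751266331066368


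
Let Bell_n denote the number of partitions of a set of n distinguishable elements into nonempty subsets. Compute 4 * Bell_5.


Bell_5 can be computed from the Bell triangle or from Dobinski's identity Bell_n = (1/e) * sum_{k>=0} k^n / k!.
Computing Bell_5 = 52.
Then 4 * 52 = 208.

208


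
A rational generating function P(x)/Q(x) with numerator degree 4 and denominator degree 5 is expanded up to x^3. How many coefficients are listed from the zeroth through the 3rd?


Expanding up to x^3 gives the coefficients for x^0, x^1, ..., x^3.
That is 3 + 1 = 4 coefficients in total.

4


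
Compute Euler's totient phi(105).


phi(n) counts integers in [1, n] coprime to n. Using the multiplicative formula phi(n) = n * prod_{p | n} (1 - 1/p):
105 = 3 * 5 * 7, so
phi(105) = 105 * (1 - 1/3) * (1 - 1/5) * (1 - 1/7) = 48.

48


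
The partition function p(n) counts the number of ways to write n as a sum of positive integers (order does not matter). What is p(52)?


Using the generating function prod_{k>=1} 1/(1-x^k), we compute p(52).
By dynamic programming over parts 1 through 52:
p(52) = 281589

281589


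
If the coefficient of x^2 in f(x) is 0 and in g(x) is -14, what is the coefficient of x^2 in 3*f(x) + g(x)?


Scalar multiplication scales coefficients: 3 * 0 = 0.
Then add the g coefficient: 0 + -14
= -14

-14


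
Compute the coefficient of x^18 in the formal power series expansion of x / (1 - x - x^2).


Let f(x) = sum_{k>=0} a_k x^k. Multiplying f(x) * (1 - x - x^2) = x and matching coefficients gives a_0 = 0, a_1 = 1, and a_k = a_{k-1} + a_{k-2} for k >= 2. These are the Fibonacci numbers F_k.
Iterating from F_0 = 0, F_1 = 1:
F_0=0, F_1=1, F_2=1, F_3=2, F_4=3, F_5=5, F_6=8, F_7=13, F_8=21, F_9=34, ...
F_18 = 2584.

2584


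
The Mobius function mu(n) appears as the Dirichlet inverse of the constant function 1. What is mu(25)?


25 has a squared prime factor, so mu(25) = 0.
Factorization reveals a repeated prime.

0


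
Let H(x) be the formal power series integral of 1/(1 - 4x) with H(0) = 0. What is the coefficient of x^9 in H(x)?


1/(1 - 4x) = sum_{k>=0} 4^k x^k. Integrating termwise with H(0) = 0:
H(x) = sum_{k>=0} 4^k x^(k+1) / (k+1) = sum_{m>=1} 4^(m-1) x^m / m.
For m = 9: 4^8/9 = 65536/9 = 65536/9.

65536/9


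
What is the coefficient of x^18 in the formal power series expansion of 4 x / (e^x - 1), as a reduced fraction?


The exponential generating function for Bernoulli numbers is
x / (e^x - 1) = sum_{k>=0} B_k x^k / k!.
So the coefficient of x^18 in 4 x / (e^x - 1) is 4 B_18 / 18!.
Computing: B_18 = 43867/798, 18! = 6402373705728000, giving
4 * 43867/798 / 6402373705728000 = 43867/1277273554292736000.

43867/1277273554292736000


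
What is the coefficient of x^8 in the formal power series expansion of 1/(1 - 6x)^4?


The general identity 1/(1 - c x)^r = sum_{k>=0} c^k C(k + r - 1, r - 1) x^k follows by substituting y = c x into 1/(1 - y)^r = sum_{k>=0} C(k + r - 1, r - 1) y^k.
For c = 6, r = 4, k = 8:
6^8 * C(11, 3) = 1679616 * 165 = 277136640.

277136640


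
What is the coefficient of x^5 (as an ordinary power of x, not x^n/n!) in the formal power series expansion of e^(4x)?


The exponential series is e^y = sum_{k>=0} y^k / k!. Substituting y = 4x gives
e^(4x) = sum_{k>=0} 4^k x^k / k!.
So the coefficient of x^n is a^n/n! with a = 4, n = 5:
4^5 / 5! = 1024/120 = 128/15

128/15


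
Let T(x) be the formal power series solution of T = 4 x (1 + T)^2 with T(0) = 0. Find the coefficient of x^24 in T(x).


Apply the Lagrange inversion formula: if T = 4 x * phi(T) with phi(t) = (1 + t)^2, then [x^n] T = 4^n * (1/n) [t^(n-1)] phi(t)^n = 4^n * (1/n) [t^(n-1)] (1 + t)^(2n) = 4^n * (1/n) C(2n, n-1).
Using the identity C(2n, n-1) = C(2n, n) * n / (n+1), the unscaled factor equals C(2n, n) / (n+1) = C_n, the n-th Catalan number.
For n = 24: C_24 = C(48, 24) / 25 = 32247603683100/25 = 1289904147324.
With the 4^24 = 281474976710656 factor, the coefficient is 281474976710656 * 1289904147324 = 363075739827001485944684544.

363075739827001485944684544


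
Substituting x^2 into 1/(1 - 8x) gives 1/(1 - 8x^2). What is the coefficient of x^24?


The coefficient of x^(2m) in 1/(1 - 8x^2) is 8^m.
With n = 24 = 2*12, the coefficient is 8^12 = 68719476736.

68719476736


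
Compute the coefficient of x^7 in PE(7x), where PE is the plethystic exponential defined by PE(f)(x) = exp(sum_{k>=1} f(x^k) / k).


With f(x) = 7x, the exponent is sum_{k>=1} 7 x^k / k = 7 * (-ln(1 - x)). Exponentiating:
PE(7x) = exp(-7 ln(1 - x)) = 1/(1 - x)^7.
By the negative binomial expansion, [x^n] 1/(1 - x)^7 = C(n + 6, 6).
For n = 7: C(13, 6) = 1716.

1716


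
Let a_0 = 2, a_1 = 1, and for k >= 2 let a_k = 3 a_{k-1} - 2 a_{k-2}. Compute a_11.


Iterating the recurrence forward:
a_0 = 2
a_1 = 1
a_2 = 3*1 - 2*2 = -1
a_3 = 3*-1 - 2*1 = -5
a_4 = 3*-5 - 2*-1 = -13
a_5 = 3*-13 - 2*-5 = -29
a_6 = 3*-29 - 2*-13 = -61
a_7 = 3*-61 - 2*-29 = -125
a_8 = 3*-125 - 2*-61 = -253
a_9 = 3*-253 - 2*-125 = -509
a_10 = 3*-509 - 2*-253 = -1021
a_11 = 3*-1021 - 2*-509 = -2045
So a_11 = -2045.

-2045


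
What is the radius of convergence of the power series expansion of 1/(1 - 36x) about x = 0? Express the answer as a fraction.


Expanding 1/(1 - 36x) = sum_{k>=0} 36^k x^k, the series converges when |36x| < 1, i.e., |x| < 1/36.
So the radius of convergence is 1/36 = 1/36.

1/36


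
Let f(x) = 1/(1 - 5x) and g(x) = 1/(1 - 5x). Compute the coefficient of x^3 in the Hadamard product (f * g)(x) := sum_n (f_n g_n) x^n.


f has coefficients f_k = 5^k and g has coefficients g_k = 5^k, so the Hadamard product has coefficient (f*g)_k = 5^k * 5^k = 25^k.
For k = 3: 25^3 = 15625.

15625


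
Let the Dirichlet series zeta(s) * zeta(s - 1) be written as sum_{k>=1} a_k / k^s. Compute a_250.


Convolution gives a_k = sum_{d | k} d * 1 = sum_{d | k} d = sigma(k), the sum of positive divisors of k.
For k = 250, the divisors are 1, 2, 5, 10, 25, 50, 125, 250, so
sigma(250) = 1 + 2 + 5 + 10 + 25 + 50 + 125 + 250 = 468.

468


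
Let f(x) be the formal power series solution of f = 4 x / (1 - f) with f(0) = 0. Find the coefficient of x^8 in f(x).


Apply Lagrange inversion: f = 4 x * phi(f) with phi(t) = 1/(1 - t), so
[x^n] f = 4^n * (1/n) [t^(n-1)] phi(t)^n = 4^n * (1/n) [t^(n-1)] (1 - t)^(-n) = 4^n * (1/n) C(2n - 2, n - 1) = 4^n * C_{n-1}.
For n = 8: C_7 = C(14, 7) / 8 = 3432/8 = 429.
With the 4^8 = 65536 factor, the coefficient is 65536 * 429 = 28114944.

28114944


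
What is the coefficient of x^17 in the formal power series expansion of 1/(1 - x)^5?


The negative binomial / multiset identity is
1/(1 - x)^r = sum_{k>=0} C(k + r - 1, r - 1) x^k.
Here r = 5 and k = 17, so the coefficient is
C(17 + 4, 4) = C(21, 4)
= 5985

5985


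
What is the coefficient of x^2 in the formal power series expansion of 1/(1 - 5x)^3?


The general identity 1/(1 - c x)^r = sum_{k>=0} c^k C(k + r - 1, r - 1) x^k follows by substituting y = c x into 1/(1 - y)^r = sum_{k>=0} C(k + r - 1, r - 1) y^k.
For c = 5, r = 3, k = 2:
5^2 * C(4, 2) = 25 * 6 = 150.

150


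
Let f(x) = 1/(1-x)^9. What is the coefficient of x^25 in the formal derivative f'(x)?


Differentiate: d/dx [ 1/(1-x)^r ] = r / (1-x)^(r+1).
Here r = 9, so f'(x) = 9 / (1-x)^10.
The expansion of 1/(1-x)^(r+1) has coefficient of x^n equal to C(n+r, r).
So the coefficient of x^25 in f'(x) is
9 * C(34, 9) = 9 * 52451256 = 472061304

472061304


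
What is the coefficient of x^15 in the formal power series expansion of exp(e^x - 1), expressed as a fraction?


exp(e^x - 1) is the exponential generating function for the Bell numbers Bell_k: exp(e^x - 1) = sum_{k>=0} Bell_k x^k / k!.
So the coefficient of x^15 in exp(e^x - 1) is Bell_15 / 15!.
Computing: Bell_15 = 1382958545 and 15! = 1307674368000, giving
1382958545/1307674368000 = 276591709/261534873600.

276591709/261534873600


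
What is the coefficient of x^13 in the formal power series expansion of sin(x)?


The Maclaurin series is sin(t) = sum_{k>=0} (-1)^k t^(2k+1) / (2k+1)!, so substituting t = x, only odd powers of x are nonzero, with coefficient of x^(2k+1) equal to (-1)^k / (2k+1)!.
Write 13 = 2*6 + 1, giving the coefficient (-1)^6 / 13! = 1/6227020800 = 1/6227020800.

1/6227020800


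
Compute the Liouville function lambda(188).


The Liouville function is lambda(k) = (-1)^Omega(k), where Omega(k) counts the prime factors of k with multiplicity.
Factoring: 188 = 2 * 2 * 47, so Omega(188) = 3.
lambda(188) = (-1)^3 = -1.

-1


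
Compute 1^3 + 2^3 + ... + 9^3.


This power sum has a closed form given by Faulhaber's formula
sum_{k=1}^{m} k^p = (1 / (p + 1)) * sum_{j=0}^{p} C(p + 1, j) B_j m^(p + 1 - j),
but for small m direct computation is fastest:
1 + 8 + 27 + 64 + 125 + 216 + 343 + 512 + 729 = 2025.

2025


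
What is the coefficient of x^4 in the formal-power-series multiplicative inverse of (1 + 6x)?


The inverse is 1/(1 + 6x). Apply the geometric identity 1/(1 - y) = sum_{k>=0} y^k with y = -6x:
1/(1 + 6x) = sum_{k>=0} (-6)^k x^k.
So the coefficient of x^4 is (-6)^4 = 1296.

1296


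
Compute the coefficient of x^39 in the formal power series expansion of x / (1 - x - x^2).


Let f(x) = sum_{k>=0} a_k x^k. Multiplying f(x) * (1 - x - x^2) = x and matching coefficients gives a_0 = 0, a_1 = 1, and a_k = a_{k-1} + a_{k-2} for k >= 2. These are the Fibonacci numbers F_k.
Iterating from F_0 = 0, F_1 = 1:
F_0=0, F_1=1, F_2=1, F_3=2, F_4=3, F_5=5, F_6=8, F_7=13, F_8=21, F_9=34, ...
F_39 = 63245986.

63245986


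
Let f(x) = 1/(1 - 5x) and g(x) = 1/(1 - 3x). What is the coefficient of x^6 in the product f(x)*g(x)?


The coefficient of x^n in f*g is the Cauchy product: sum_{k=0}^{n} a^k * b^(n-k).
With a=5, b=3, n=6:
sum_{k=0}^{6} 5^k * 3^(6-k)
= 37969

37969


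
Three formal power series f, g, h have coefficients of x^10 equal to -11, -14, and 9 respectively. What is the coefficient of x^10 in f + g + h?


Series addition is componentwise:
-11 + -14 + 9
= -16

-16


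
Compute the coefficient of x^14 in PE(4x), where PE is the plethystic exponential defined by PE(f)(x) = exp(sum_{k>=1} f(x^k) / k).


With f(x) = 4x, the exponent is sum_{k>=1} 4 x^k / k = 4 * (-ln(1 - x)). Exponentiating:
PE(4x) = exp(-4 ln(1 - x)) = 1/(1 - x)^4.
By the negative binomial expansion, [x^n] 1/(1 - x)^4 = C(n + 3, 3).
For n = 14: C(17, 3) = 680.

680


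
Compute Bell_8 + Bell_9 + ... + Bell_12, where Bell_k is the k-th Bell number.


Recall Bell_k counts set partitions of a k-set (with Bell_0 = 1 by convention).
Bell_8 through Bell_12: 4140, 21147, 115975, 678570, 4213597
Sum = 4140 + 21147 + 115975 + 678570 + 4213597 = 5033429.

5033429


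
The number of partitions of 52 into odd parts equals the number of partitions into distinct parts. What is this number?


Computing partitions of 52 into odd parts (1, 3, 5, ...):
Using the generating function prod_{k>=0} 1/(1-x^(2k+1)),
the count is 4582

4582


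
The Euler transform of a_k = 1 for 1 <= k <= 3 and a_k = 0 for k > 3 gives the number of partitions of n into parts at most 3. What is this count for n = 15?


Partitions of 15 into parts at most 3:
Using generating function (1-x)^(-1)(1-x^2)^(-1)(1-x^3)^(-1),
the coefficient of x^15 = 27

27


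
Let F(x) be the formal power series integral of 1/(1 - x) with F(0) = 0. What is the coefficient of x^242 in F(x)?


1/(1 - x) = sum_{k>=0} x^k. Integrating termwise and using F(0) = 0 gives
F(x) = sum_{k>=0} x^(k+1) / (k+1) = sum_{m>=1} x^m / m = -ln(1 - x).
So the coefficient of x^242 is 1/242 = 1/242.

1/242


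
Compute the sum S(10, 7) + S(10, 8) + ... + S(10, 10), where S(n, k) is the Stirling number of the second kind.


By definition, S(n, k) counts partitions of an n-set into exactly k nonempty blocks.
Computing row n = 10 for k = 7..10:
S(10, k): 5880, 750, 45, 1
Sum = 6676.

6676


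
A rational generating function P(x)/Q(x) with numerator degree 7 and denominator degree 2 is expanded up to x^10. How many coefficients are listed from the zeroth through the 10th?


Expanding up to x^10 gives the coefficients for x^0, x^1, ..., x^10.
That is 10 + 1 = 11 coefficients in total.

11


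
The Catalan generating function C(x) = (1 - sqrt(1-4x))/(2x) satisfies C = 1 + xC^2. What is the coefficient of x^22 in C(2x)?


Substituting x -> 2x scales the n-th coefficient by 2^n, so [x^22] C(2x) = 2^22 * C_22.
C_22 = C(2*22, 22)/(23) = 2104098963720/23 = 91482563640.
So 2^22 * 91482563640 = 4194304 * 91482563640 = 383705682605506560.

383705682605506560


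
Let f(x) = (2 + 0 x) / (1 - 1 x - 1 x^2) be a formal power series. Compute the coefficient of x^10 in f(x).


Write f(x) = sum_{k>=0} a_k x^k. Multiplying both sides by 1 - 1 x - 1 x^2 gives
(1 - 1 x - 1 x^2) sum_{k>=0} a_k x^k = 2 + 0 x.
Matching coefficients:
 x^0: a_0 = 2
 x^1: a_1 - 1 a_0 = 0  =>  a_1 = 1*2 + 0 = 2
 x^k (k >= 2): a_k = 1 a_{k-1} + 1 a_{k-2}.
Iterating: a_2 = 4, a_3 = 6, a_4 = 10, a_5 = 16, a_6 = 26, a_7 = 42, a_8 = 68, a_9 = 110, a_10 = 178.
So the coefficient of x^10 is 178.

178


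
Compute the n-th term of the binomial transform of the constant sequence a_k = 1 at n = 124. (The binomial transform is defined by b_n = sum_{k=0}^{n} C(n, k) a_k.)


With a_k = 1 for all k, b_n = sum_{k=0}^{n} C(n, k) = 2^n by the binomial theorem.
For n = 124: 2^124 = 21267647932558653966460912964485513216.

21267647932558653966460912964485513216


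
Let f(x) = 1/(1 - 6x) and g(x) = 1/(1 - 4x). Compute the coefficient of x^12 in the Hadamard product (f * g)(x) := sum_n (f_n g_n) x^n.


f has coefficients f_k = 6^k and g has coefficients g_k = 4^k, so the Hadamard product has coefficient (f*g)_k = 6^k * 4^k = 24^k.
For k = 12: 24^12 = 36520347436056576.

36520347436056576


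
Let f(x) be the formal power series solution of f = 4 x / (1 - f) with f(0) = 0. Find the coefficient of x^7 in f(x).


Apply Lagrange inversion: f = 4 x * phi(f) with phi(t) = 1/(1 - t), so
[x^n] f = 4^n * (1/n) [t^(n-1)] phi(t)^n = 4^n * (1/n) [t^(n-1)] (1 - t)^(-n) = 4^n * (1/n) C(2n - 2, n - 1) = 4^n * C_{n-1}.
For n = 7: C_6 = C(12, 6) / 7 = 924/7 = 132.
With the 4^7 = 16384 factor, the coefficient is 16384 * 132 = 2162688.

2162688


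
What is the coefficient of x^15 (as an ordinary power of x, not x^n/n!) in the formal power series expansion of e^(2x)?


The exponential series is e^y = sum_{k>=0} y^k / k!. Substituting y = 2x gives
e^(2x) = sum_{k>=0} 2^k x^k / k!.
So the coefficient of x^n is a^n/n! with a = 2, n = 15:
2^15 / 15! = 32768/1307674368000 = 16/638512875

16/638512875


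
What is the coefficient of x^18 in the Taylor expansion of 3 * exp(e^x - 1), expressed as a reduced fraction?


exp(e^x - 1) = sum_{k>=0} Bell_k x^k / k!, where Bell_k is the k-th Bell number.
So the coefficient of x^18 is 3 * Bell_18 / 18!.
Computing: Bell_18 = 682076806159 and 18! = 6402373705728000, giving
3 * 682076806159/6402373705728000 = 97439543737/304874938368000.

97439543737/304874938368000


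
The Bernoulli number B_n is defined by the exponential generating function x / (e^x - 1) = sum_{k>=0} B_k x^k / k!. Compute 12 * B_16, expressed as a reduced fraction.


Bernoulli numbers can also be computed recursively via B_0 = 1 and sum_{j=0}^{m} C(m+1, j) B_j = 0 for m >= 1. Odd-index Bernoulli numbers vanish for k >= 3.
Computing B_16 = -3617/510, so 12 * B_16 = 12 * -3617/510 = -7234/85.

-7234/85


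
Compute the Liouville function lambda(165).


The Liouville function is lambda(k) = (-1)^Omega(k), where Omega(k) counts the prime factors of k with multiplicity.
Factoring: 165 = 3 * 5 * 11, so Omega(165) = 3.
lambda(165) = (-1)^3 = -1.

-1


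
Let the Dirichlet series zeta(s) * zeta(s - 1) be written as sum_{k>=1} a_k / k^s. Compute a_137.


Convolution gives a_k = sum_{d | k} d * 1 = sum_{d | k} d = sigma(k), the sum of positive divisors of k.
For k = 137, the divisors are 1, 137, so
sigma(137) = 1 + 137 = 138.

138


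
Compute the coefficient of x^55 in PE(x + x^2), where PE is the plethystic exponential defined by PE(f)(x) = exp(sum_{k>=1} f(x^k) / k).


With f(x) = x + x^2, the exponent is sum_{k>=1} (x^k + x^(2k)) / k = -ln(1 - x) - ln(1 - x^2). Exponentiating:
PE(x + x^2) = 1 / ((1 - x)(1 - x^2)).
This is the generating function for partitions of n into parts of size 1 or 2. The number of 2's can be any j in 0..27, and the rest are 1's, so
[x^55] = floor(55/2) + 1 = 28.

28


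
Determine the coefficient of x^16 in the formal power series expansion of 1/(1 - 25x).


The geometric series identity gives 1/(1 - c x) = sum_{k>=0} c^k x^k, so the coefficient of x^k is c^k.
Here c = 25 and k = 16.
Computing: 25^16 = 23283064365386962890625

23283064365386962890625


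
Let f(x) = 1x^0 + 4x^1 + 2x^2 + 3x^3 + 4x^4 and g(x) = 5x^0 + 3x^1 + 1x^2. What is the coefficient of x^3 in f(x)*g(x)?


Cauchy product at x^3:
4*1 + 2*3 + 3*5
= 25

25


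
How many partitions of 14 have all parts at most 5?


Using the generating function (1-x)^(-1)(1-x^2)^(-1)...(1-x^5)^(-1),
the coefficient of x^14 counts these restricted partitions.
Result = 70

70


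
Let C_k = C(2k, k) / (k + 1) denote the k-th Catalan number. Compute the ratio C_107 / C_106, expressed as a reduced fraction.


Using C_k = (2k)! / (k! (k+1)!), the ratio C_{k+1}/C_k simplifies to
C_{k+1}/C_k = [(2k+2)! / ((k+1)! (k+2)!)] * [k! (k+1)! / (2k)!]
 = (2k+2)(2k+1) / ((k+1)(k+2)) = 2(2k+1) / (k+2).
For k = 106: 2(2*106 + 1) / (106 + 2) = 426/108 = 71/18.

71/18


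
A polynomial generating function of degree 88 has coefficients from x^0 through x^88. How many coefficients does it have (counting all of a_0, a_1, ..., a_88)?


A polynomial of degree 88 takes the form a_0 + a_1 x + ... + a_88 x^88.
The number of coefficients is 88 + 1 = 89.

89


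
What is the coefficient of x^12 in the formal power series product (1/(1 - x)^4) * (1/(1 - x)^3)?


Combine the factors: (1/(1 - x)^4) * (1/(1 - x)^3) = 1/(1 - x)^7.
Then use 1/(1 - x)^r = sum_{k>=0} C(k + r - 1, r - 1) x^k with r = 7 and k = 12:
C(18, 6) = 18564.

18564


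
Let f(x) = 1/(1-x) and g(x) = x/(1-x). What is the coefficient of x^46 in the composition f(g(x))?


First simplify the composition: f(g(x)) = 1/(1 - x/(1-x)) = (1-x)/((1-x) - x) = (1-x)/(1-2x).
Now extract the coefficient. Write (1-x)/(1-2x) = 1/(1-2x) - x/(1-2x).
The coefficient of x^n in 1/(1-2x) is 2^n, and in x/(1-2x) is 2^(n-1) (for n >= 1).
So the coefficient of x^46 is 2^46 - 2^45 = 70368744177664 - 35184372088832 = 35184372088832.

35184372088832


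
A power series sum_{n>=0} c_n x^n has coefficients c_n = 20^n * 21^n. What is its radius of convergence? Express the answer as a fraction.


By the root test (Cauchy-Hadamard), the radius is R = 1 / limsup_n |c_n|^(1/n).
Here |c_n|^(1/n) = (20^n * 21^n)^(1/n) = 20 * 21 = 420 for all n.
So R = 1/420 = 1/420.

1/420


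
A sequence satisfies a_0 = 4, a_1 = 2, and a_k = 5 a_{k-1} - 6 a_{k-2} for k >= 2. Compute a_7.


The characteristic equation is t^2 - 5 t + 6 = 0, with roots r_1 = 3 and r_2 = 2 (so c_1 = r_1 + r_2, c_2 = -r_1 r_2 as required).
One can use the closed form a_n = A r_1^n + B r_2^n, but direct iteration is more reliable:
a_0 = 4, a_1 = 2, a_2 = -14, a_3 = -82, a_4 = -326, a_5 = -1138, a_6 = -3734, a_7 = -11842.
So a_7 = -11842.

-11842


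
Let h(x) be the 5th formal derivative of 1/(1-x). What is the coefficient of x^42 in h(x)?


Differentiating 5 times: d^5/dx^5 [1/(1-x)] = 5!/(1-x)^6.
The expansion 1/(1-x)^6 = sum_{k>=0} C(k+5, 5) x^k, so the coefficient of x^n in 5!/(1-x)^6 is 5! * C(n+5, 5).
For n = 42: 120 * C(47, 5) = 120 * 1533939 = 184072680

184072680


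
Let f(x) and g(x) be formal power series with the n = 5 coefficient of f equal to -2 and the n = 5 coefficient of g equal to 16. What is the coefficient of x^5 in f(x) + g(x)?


Addition of formal power series is termwise.
The coefficient of x^5 in f + g = -2 + 16
= 14

14


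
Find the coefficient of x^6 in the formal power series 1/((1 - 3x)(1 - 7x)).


By partial fractions or Cauchy convolution:
The coefficient equals sum_{k=0}^{6} 3^k * 7^(6-k).
= 205339

205339


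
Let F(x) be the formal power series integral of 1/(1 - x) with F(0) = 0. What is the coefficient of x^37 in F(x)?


1/(1 - x) = sum_{k>=0} x^k. Integrating termwise and using F(0) = 0 gives
F(x) = sum_{k>=0} x^(k+1) / (k+1) = sum_{m>=1} x^m / m = -ln(1 - x).
So the coefficient of x^37 is 1/37 = 1/37.

1/37


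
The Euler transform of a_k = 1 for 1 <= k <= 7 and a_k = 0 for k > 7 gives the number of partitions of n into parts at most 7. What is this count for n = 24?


Partitions of 24 into parts at most 7:
Using generating function (1-x)^(-1)(1-x^2)^(-1)...(1-x^7)^(-1),
the coefficient of x^24 = 733

733


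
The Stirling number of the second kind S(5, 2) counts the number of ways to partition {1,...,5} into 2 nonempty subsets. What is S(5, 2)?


Using the explicit formula S(n,k) = (1/k!) sum_{j=0}^{k} (-1)^(k-j) C(k,j) j^n:
S(5, 2) = 15
Equivalently, S(n,k) is n! times the coefficient of x^n in the EGF (e^x - 1)^k / k!.

15


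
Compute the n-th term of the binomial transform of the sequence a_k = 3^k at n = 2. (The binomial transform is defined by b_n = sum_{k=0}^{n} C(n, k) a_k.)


With a_k = 3^k, b_n = sum_{k=0}^{n} C(n, k) 3^k = (1 + 3)^n by the binomial theorem.
For n = 2: (1 + 3)^2 = 4^2 = 16.

16


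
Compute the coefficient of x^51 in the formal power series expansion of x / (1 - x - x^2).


Let f(x) = sum_{k>=0} a_k x^k. Multiplying f(x) * (1 - x - x^2) = x and matching coefficients gives a_0 = 0, a_1 = 1, and a_k = a_{k-1} + a_{k-2} for k >= 2. These are the Fibonacci numbers F_k.
Iterating from F_0 = 0, F_1 = 1:
F_0=0, F_1=1, F_2=1, F_3=2, F_4=3, F_5=5, F_6=8, F_7=13, F_8=21, F_9=34, ...
F_51 = 20365011074.

20365011074


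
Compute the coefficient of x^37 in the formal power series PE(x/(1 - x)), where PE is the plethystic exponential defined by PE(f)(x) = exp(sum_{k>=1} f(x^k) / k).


For f(x) = x/(1 - x) we have
sum_{k>=1} f(x^k) / k = sum_{k>=1} (1/k) * x^k / (1 - x^k) = sum_{k, m >= 1} x^(k m) / k,
which after exponentiating simplifies to
PE(x/(1 - x)) = prod_{k>=1} 1 / (1 - x^k).
This is the generating function for the partition function p(n), so the coefficient of x^37 is p(37).
Computing p(37) by dynamic programming over parts 1, 2, ..., 37: p(37) = 21637.

21637


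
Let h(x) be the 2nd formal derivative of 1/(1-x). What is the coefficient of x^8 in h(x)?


Differentiating 2 times: d^2/dx^2 [1/(1-x)] = 2!/(1-x)^3.
The expansion 1/(1-x)^3 = sum_{k>=0} C(k+2, 2) x^k, so the coefficient of x^n in 2!/(1-x)^3 is 2! * C(n+2, 2).
For n = 8: 2 * C(10, 2) = 2 * 45 = 90

90


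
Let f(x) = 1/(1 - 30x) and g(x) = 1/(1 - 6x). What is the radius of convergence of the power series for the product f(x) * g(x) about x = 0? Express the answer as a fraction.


The radius of 1/(1 - 30x) is 1/30 (nearest singularity at x = 1/30), and the radius of 1/(1 - 6x) is 1/6.
The product f(x)*g(x) = 1/((1 - 30x)(1 - 6x)) has singularities at both 1/30 and 1/6, so its radius of convergence is the distance to the nearest one:
min(1/30, 1/6) = 1/30.

1/30


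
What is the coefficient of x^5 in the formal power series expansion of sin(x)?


The Maclaurin series is sin(t) = sum_{k>=0} (-1)^k t^(2k+1) / (2k+1)!, so substituting t = x, only odd powers of x are nonzero, with coefficient of x^(2k+1) equal to (-1)^k / (2k+1)!.
Write 5 = 2*2 + 1, giving the coefficient (-1)^2 / 5! = 1/120 = 1/120.

1/120


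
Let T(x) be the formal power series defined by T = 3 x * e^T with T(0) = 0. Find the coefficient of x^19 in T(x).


Apply the Lagrange inversion formula: if T = 3 x * phi(T) with phi(t) = e^t, then
[x^n] T = 3^n * (1/n) [t^(n-1)] phi(t)^n = 3^n * (1/n) [t^(n-1)] e^(n t) = 3^n * (1/n) * n^(n-1) / (n-1)! = 3^n * n^(n-1) / n!.
When c = 1 this is the Cayley count of rooted labeled trees on n vertices, divided by n!.
For n = 19: 3^19 * 19^18 / 19! = 1162261467 * 104127350297911241532841/121645100408832000 = 970834090696004352832536033/975822848000.

970834090696004352832536033/975822848000


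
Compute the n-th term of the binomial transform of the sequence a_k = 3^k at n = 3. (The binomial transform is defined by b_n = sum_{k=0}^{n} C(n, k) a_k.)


With a_k = 3^k, b_n = sum_{k=0}^{n} C(n, k) 3^k = (1 + 3)^n by the binomial theorem.
For n = 3: (1 + 3)^3 = 4^3 = 64.

64


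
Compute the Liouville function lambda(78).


The Liouville function is lambda(k) = (-1)^Omega(k), where Omega(k) counts the prime factors of k with multiplicity.
Factoring: 78 = 2 * 3 * 13, so Omega(78) = 3.
lambda(78) = (-1)^3 = -1.

-1


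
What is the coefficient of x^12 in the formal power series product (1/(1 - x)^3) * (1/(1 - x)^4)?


Combine the factors: (1/(1 - x)^3) * (1/(1 - x)^4) = 1/(1 - x)^7.
Then use 1/(1 - x)^r = sum_{k>=0} C(k + r - 1, r - 1) x^k with r = 7 and k = 12:
C(18, 6) = 18564.

18564


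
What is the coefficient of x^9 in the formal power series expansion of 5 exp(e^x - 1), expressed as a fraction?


exp(e^x - 1) is the exponential generating function for the Bell numbers Bell_k: exp(e^x - 1) = sum_{k>=0} Bell_k x^k / k!.
So the coefficient of x^9 in 5 exp(e^x - 1) is 5 Bell_9 / 9!.
Computing: Bell_9 = 21147 and 9! = 362880, giving
5 * 21147/362880 = 1007/3456.

1007/3456


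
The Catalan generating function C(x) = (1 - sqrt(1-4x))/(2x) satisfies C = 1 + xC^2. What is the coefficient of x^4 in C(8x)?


Substituting x -> 8x scales the n-th coefficient by 8^n, so [x^4] C(8x) = 8^4 * C_4.
C_4 = C(2*4, 4)/(5) = 70/5 = 14.
So 8^4 * 14 = 4096 * 14 = 57344.

57344


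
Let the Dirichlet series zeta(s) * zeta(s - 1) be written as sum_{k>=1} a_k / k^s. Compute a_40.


Convolution gives a_k = sum_{d | k} d * 1 = sum_{d | k} d = sigma(k), the sum of positive divisors of k.
For k = 40, the divisors are 1, 2, 4, 5, 8, 10, 20, 40, so
sigma(40) = 1 + 2 + 4 + 5 + 8 + 10 + 20 + 40 = 90.

90


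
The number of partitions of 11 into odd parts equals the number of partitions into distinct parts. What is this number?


Computing partitions of 11 into odd parts (1, 3, 5, ...):
Using the generating function prod_{k>=0} 1/(1-x^(2k+1)),
the count is 12

12


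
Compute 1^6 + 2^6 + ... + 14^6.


This power sum has a closed form given by Faulhaber's formula
sum_{k=1}^{m} k^p = (1 / (p + 1)) * sum_{j=0}^{p} C(p + 1, j) B_j m^(p + 1 - j),
but for small m direct computation is fastest:
1 + 64 + 729 + 4096 + 15625 + 46656 + 117649 + 262144 + 531441 + 1000000 + 1771561 + 2985984 + 4826809 + 7529536 = 19092295.

19092295


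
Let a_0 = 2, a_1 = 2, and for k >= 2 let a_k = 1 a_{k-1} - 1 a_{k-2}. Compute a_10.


Iterating the recurrence forward:
a_0 = 2
a_1 = 2
a_2 = 1*2 - 1*2 = 0
a_3 = 1*0 - 1*2 = -2
a_4 = 1*-2 - 1*0 = -2
a_5 = 1*-2 - 1*-2 = 0
a_6 = 1*0 - 1*-2 = 2
a_7 = 1*2 - 1*0 = 2
a_8 = 1*2 - 1*2 = 0
a_9 = 1*0 - 1*2 = -2
a_10 = 1*-2 - 1*0 = -2
So a_10 = -2.

-2


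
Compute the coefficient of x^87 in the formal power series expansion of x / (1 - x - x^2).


Let f(x) = sum_{k>=0} a_k x^k. Multiplying f(x) * (1 - x - x^2) = x and matching coefficients gives a_0 = 0, a_1 = 1, and a_k = a_{k-1} + a_{k-2} for k >= 2. These are the Fibonacci numbers F_k.
Iterating from F_0 = 0, F_1 = 1:
F_0=0, F_1=1, F_2=1, F_3=2, F_4=3, F_5=5, F_6=8, F_7=13, F_8=21, F_9=34, ...
F_87 = 679891637638612258.

679891637638612258


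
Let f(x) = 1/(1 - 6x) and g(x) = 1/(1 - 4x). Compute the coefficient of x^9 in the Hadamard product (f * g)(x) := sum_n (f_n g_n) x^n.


f has coefficients f_k = 6^k and g has coefficients g_k = 4^k, so the Hadamard product has coefficient (f*g)_k = 6^k * 4^k = 24^k.
For k = 9: 24^9 = 2641807540224.

2641807540224


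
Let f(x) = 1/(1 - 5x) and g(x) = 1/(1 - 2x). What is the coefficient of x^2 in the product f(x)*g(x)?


The coefficient of x^n in f*g is the Cauchy product: sum_{k=0}^{n} a^k * b^(n-k).
With a=5, b=2, n=2:
sum_{k=0}^{2} 5^k * 2^(2-k)
= 39

39


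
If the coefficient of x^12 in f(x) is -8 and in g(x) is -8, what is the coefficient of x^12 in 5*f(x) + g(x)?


Scalar multiplication scales coefficients: 5 * -8 = -40.
Then add the g coefficient: -40 + -8
= -48

-48
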